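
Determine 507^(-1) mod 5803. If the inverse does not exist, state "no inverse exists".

Apply the Euclidean algorithm to 5803 and 507:
5803 = 11×507 + 226
507 = 2×226 + 55
226 = 4×55 + 6
55 = 9×6 + 1
6 = 6×1 + 0
Since gcd(507, 5803) = 1, back-substitute to write 1 as a combination:
1 = 55 − 9·6
1 = −9·226 + 37·55
1 = 37·507 − 83·226
1 = −83·5803 + 950·507
So 507·950 ≡ 1 (mod 5803).

950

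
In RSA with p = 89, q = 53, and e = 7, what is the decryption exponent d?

φ(n) = (p−1)(q−1) = 88·52 = 4576.
Need d with 7·d ≡ 1 (mod 4576). Apply the extended Euclidean algorithm:
4576 = 653*7 + 5
7 = 1*5 + 2
5 = 2*2 + 1
2 = 2*1 + 0
Back-substitute:
1 = 5 − 2·2
1 = −2·7 + 3·5
1 = 3·4576 − 1961·7
So 7·(-1961) ≡ 1 (mod 4576), hence d ≡ -1961 ≡ 2615 (mod 4576).

2615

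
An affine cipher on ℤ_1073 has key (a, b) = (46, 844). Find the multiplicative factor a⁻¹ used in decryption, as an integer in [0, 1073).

gcd(1073, 46) by repeated division:
1073 = 23×46 + 15
46 = 3×15 + 1
15 = 15×1 + 0
gcd = 1, so the inverse exists. Back-substitute:
1 = 46 − 3·15
1 = −3·1073 + 70·46
So 46·70 ≡ 1 (mod 1073).

70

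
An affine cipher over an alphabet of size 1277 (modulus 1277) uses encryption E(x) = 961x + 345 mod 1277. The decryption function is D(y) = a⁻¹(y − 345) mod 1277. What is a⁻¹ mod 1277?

Run Euclid on (1277, 961):
1277 = 1*961 + 316
961 = 3*316 + 13
316 = 24*13 + 4
13 = 3*4 + 1
4 = 4*1 + 0
Since gcd(961, 1277) = 1, back-substitute to write 1 as a combination:
1 = 13 − 3·4
1 = −3·316 + 73·13
1 = 73·961 − 222·316
1 = −222·1277 + 295·961
So 961·295 ≡ 1 (mod 1277).

295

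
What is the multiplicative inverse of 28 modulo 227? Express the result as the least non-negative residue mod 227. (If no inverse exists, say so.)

Extended Euclidean algorithm:
227 = 8×28 + 3
28 = 9×3 + 1
3 = 3×1 + 0
The gcd is 1. Working backward:
1 = 28 − 9·3
1 = −9·227 + 73·28
So 28·73 ≡ 1 (mod 227).

73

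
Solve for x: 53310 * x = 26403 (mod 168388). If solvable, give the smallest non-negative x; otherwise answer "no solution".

gcd(53310, 168388):
168388 = 3·53310 + 8458
53310 = 6·8458 + 2562
8458 = 3·2562 + 772
2562 = 3·772 + 246
772 = 3·246 + 34
246 = 7·34 + 8
34 = 4·8 + 2
8 = 4·2 + 0
gcd = 2, but 2 ∤ 26403, so the congruence has no solution.

no solution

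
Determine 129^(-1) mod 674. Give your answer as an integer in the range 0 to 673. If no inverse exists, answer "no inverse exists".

209

Apply the Euclidean algorithm to 674 and 129:
674 = 5*129 + 29
129 = 4*29 + 13
29 = 2*13 + 3
13 = 4*3 + 1
3 = 3*1 + 0
The gcd is 1. Working backward:
1 = 13 − 4·3
1 = −4·29 + 9·13
1 = 9·129 − 40·29
1 = −40·674 + 209·129
So 129·209 ≡ 1 (mod 674).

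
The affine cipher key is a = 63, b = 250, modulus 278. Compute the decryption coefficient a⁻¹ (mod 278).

Extended Euclidean algorithm:
278 = 4×63 + 26
63 = 2×26 + 11
26 = 2×11 + 4
11 = 2×4 + 3
4 = 1×3 + 1
3 = 3×1 + 0
gcd = 1, so the inverse exists. Back-substitute:
1 = 4 − 3
1 = −11 + 3·4
1 = 3·26 − 7·11
1 = −7·63 + 17·26
1 = 17·278 − 75·63
So 63·(-75) ≡ 1 (mod 278), and -75 ≡ 203 (mod 278).

203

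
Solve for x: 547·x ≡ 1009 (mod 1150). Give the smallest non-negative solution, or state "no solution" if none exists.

847

First find gcd(547, 1150):
1150 = 2·547 + 56
547 = 9·56 + 43
56 = 1·43 + 13
43 = 3·13 + 4
13 = 3·4 + 1
4 = 4·1 + 0
gcd = 1, so a unique solution mod 1150 exists.
Back-substitute for the Bézout coefficients:
1 = 13 − 3·4
1 = −3·43 + 10·13
1 = 10·56 − 13·43
1 = −13·547 + 127·56
1 = 127·1150 − 267·547
So 547·(-267) ≡ 1 (mod 1150), giving 547⁻¹ ≡ 883.
x ≡ 547⁻¹·1009 ≡ 883·1009 ≡ 847 (mod 1150).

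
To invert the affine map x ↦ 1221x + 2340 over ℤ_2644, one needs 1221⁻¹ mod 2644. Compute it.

589

Run Euclid on (2644, 1221):
2644 = 2×1221 + 202
1221 = 6×202 + 9
202 = 22×9 + 4
9 = 2×4 + 1
4 = 4×1 + 0
gcd = 1, so the inverse exists. Back-substitute:
1 = 9 − 2·4
1 = −2·202 + 45·9
1 = 45·1221 − 272·202
1 = −272·2644 + 589·1221
So 1221·589 ≡ 1 (mod 2644).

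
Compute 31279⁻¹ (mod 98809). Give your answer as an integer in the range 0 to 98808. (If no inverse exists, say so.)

Apply the Euclidean algorithm to 98809 and 31279:
98809 = 3·31279 + 4972
31279 = 6·4972 + 1447
4972 = 3·1447 + 631
1447 = 2·631 + 185
631 = 3·185 + 76
185 = 2·76 + 33
76 = 2·33 + 10
33 = 3·10 + 3
10 = 3·3 + 1
3 = 3·1 + 0
The gcd is 1. Working backward:
1 = 10 − 3·3
1 = −3·33 + 10·10
1 = 10·76 − 23·33
1 = −23·185 + 56·76
1 = 56·631 − 191·185
1 = −191·1447 + 438·631
1 = 438·4972 − 1505·1447
1 = −1505·31279 + 9468·4972
1 = 9468·98809 − 29909·31279
So 31279·(-29909) ≡ 1 (mod 98809), and -29909 ≡ 68900 (mod 98809).

68900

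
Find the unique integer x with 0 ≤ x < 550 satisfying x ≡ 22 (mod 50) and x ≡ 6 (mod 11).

Write x = 22 + 50·k. Then 50·k ≡ 6 − 22 ≡ 6 (mod 11).
Need 50⁻¹ mod 11. Extended Euclid on (11, 6):
11 = 1*6 + 5
6 = 1*5 + 1
5 = 5*1 + 0
Back-substitute:
1 = 6 − 5
1 = −11 + 2·6
50⁻¹ ≡ 2 (mod 11), so k ≡ 2·6 ≡ 1 (mod 11).
x = 22 + 50·1 = 72.

72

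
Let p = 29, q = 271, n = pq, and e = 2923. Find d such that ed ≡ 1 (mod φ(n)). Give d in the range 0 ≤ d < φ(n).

4027

φ(n) = (p−1)(q−1) = 28·270 = 7560.
Need d with 2923·d ≡ 1 (mod 7560). Apply the extended Euclidean algorithm:
7560 = 2·2923 + 1714
2923 = 1·1714 + 1209
1714 = 1·1209 + 505
1209 = 2·505 + 199
505 = 2·199 + 107
199 = 1·107 + 92
107 = 1·92 + 15
92 = 6·15 + 2
15 = 7·2 + 1
2 = 2·1 + 0
Back-substitute:
1 = 15 − 7·2
1 = −7·92 + 43·15
1 = 43·107 − 50·92
1 = −50·199 + 93·107
1 = 93·505 − 236·199
1 = −236·1209 + 565·505
1 = 565·1714 − 801·1209
1 = −801·2923 + 1366·1714
1 = 1366·7560 − 3533·2923
So 2923·(-3533) ≡ 1 (mod 7560), hence d ≡ -3533 ≡ 4027 (mod 7560).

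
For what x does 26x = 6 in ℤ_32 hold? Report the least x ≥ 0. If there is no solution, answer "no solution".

First find gcd(26, 32):
32 = 1·26 + 6
26 = 4·6 + 2
6 = 3·2 + 0
gcd = 2 and 2 | 6, so solutions exist. Divide through by 2: 13x ≡ 3 (mod 16).
Now find 13⁻¹ mod 16:
16 = 1×13 + 3
13 = 4×3 + 1
3 = 3×1 + 0
Back-substitute:
1 = 13 − 4·3
1 = −4·16 + 5·13
So 13⁻¹ ≡ 5 (mod 16).
Then x ≡ 5·3 ≡ 15 (mod 16); the smallest non-negative solution is x = 15.

15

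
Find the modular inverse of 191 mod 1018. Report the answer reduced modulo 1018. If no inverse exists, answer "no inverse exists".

Apply the Euclidean algorithm to 1018 and 191:
1018 = 5×191 + 63
191 = 3×63 + 2
63 = 31×2 + 1
2 = 2×1 + 0
Since gcd(191, 1018) = 1, back-substitute to write 1 as a combination:
1 = 63 − 31·2
1 = −31·191 + 94·63
1 = 94·1018 − 501·191
Thus 191·(-501) ≡ 1 (mod 1018); reducing, -501 mod 1018 = 517.

517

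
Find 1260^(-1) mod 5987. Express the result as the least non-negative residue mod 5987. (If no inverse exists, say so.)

Extended Euclidean algorithm:
5987 = 4*1260 + 947
1260 = 1*947 + 313
947 = 3*313 + 8
313 = 39*8 + 1
8 = 8*1 + 0
The gcd is 1. Working backward:
1 = 313 − 39·8
1 = −39·947 + 118·313
1 = 118·1260 − 157·947
1 = −157·5987 + 746·1260
So 1260·746 ≡ 1 (mod 5987).

746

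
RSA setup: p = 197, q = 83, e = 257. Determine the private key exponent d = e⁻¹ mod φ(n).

3377

φ(n) = (p−1)(q−1) = 196·82 = 16072.
Need d with 257·d ≡ 1 (mod 16072). Apply the extended Euclidean algorithm:
16072 = 62·257 + 138
257 = 1·138 + 119
138 = 1·119 + 19
119 = 6·19 + 5
19 = 3·5 + 4
5 = 1·4 + 1
4 = 4·1 + 0
Back-substitute:
1 = 5 − 4
1 = −19 + 4·5
1 = 4·119 − 25·19
1 = −25·138 + 29·119
1 = 29·257 − 54·138
1 = −54·16072 + 3377·257
So 257·3377 ≡ 1 (mod 16072), hence d = 3377.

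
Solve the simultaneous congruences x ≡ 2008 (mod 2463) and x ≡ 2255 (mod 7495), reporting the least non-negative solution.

11304715

Write x = 2008 + 2463·k. Then 2463·k ≡ 2255 − 2008 ≡ 247 (mod 7495).
Need 2463⁻¹ mod 7495. Extended Euclid on (7495, 2463):
7495 = 3×2463 + 106
2463 = 23×106 + 25
106 = 4×25 + 6
25 = 4×6 + 1
6 = 6×1 + 0
Back-substitute:
1 = 25 − 4·6
1 = −4·106 + 17·25
1 = 17·2463 − 395·106
1 = −395·7495 + 1202·2463
2463⁻¹ ≡ 1202 (mod 7495), so k ≡ 1202·247 ≡ 4589 (mod 7495).
x = 2008 + 2463·4589 = 11304715.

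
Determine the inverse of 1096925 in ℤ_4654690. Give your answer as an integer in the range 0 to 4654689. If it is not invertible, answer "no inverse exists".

Euclidean algorithm on 4654690, 1096925:
4654690 = 4*1096925 + 266990
1096925 = 4*266990 + 28965
266990 = 9*28965 + 6305
28965 = 4*6305 + 3745
6305 = 1*3745 + 2560
3745 = 1*2560 + 1185
2560 = 2*1185 + 190
1185 = 6*190 + 45
190 = 4*45 + 10
45 = 4*10 + 5
10 = 2*5 + 0
gcd(1096925, 4654690) = 5 ≠ 1, so 1096925 has no multiplicative inverse modulo 4654690.

no inverse exists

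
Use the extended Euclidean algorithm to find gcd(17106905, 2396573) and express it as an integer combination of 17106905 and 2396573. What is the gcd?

1

Euclidean algorithm:
17106905 = 7×2396573 + 330894
2396573 = 7×330894 + 80315
330894 = 4×80315 + 9634
80315 = 8×9634 + 3243
9634 = 2×3243 + 3148
3243 = 1×3148 + 95
3148 = 33×95 + 13
95 = 7×13 + 4
13 = 3×4 + 1
4 = 4×1 + 0
gcd(17106905, 2396573) = 1.
Express as a combination:
1 = 13 − 3·4
1 = −3·95 + 22·13
1 = 22·3148 − 729·95
1 = −729·3243 + 751·3148
1 = 751·9634 − 2231·3243
1 = −2231·80315 + 18599·9634
1 = 18599·330894 − 76627·80315
1 = −76627·2396573 + 554988·330894
1 = 554988·17106905 − 3961543·2396573
So 1 = (554988)·17106905 + (-3961543)·2396573.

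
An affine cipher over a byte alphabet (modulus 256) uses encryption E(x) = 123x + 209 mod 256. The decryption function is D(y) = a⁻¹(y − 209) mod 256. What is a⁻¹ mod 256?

gcd(256, 123) by repeated division:
256 = 2×123 + 10
123 = 12×10 + 3
10 = 3×3 + 1
3 = 3×1 + 0
Since gcd(123, 256) = 1, back-substitute to write 1 as a combination:
1 = 10 − 3·3
1 = −3·123 + 37·10
1 = 37·256 − 77·123
Hence 123⁻¹ ≡ -77 ≡ 179 (mod 256).

179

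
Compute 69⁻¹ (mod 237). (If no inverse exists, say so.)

no inverse exists

Compute gcd(69, 237):
237 = 3×69 + 30
69 = 2×30 + 9
30 = 3×9 + 3
9 = 3×3 + 0
gcd(69, 237) = 3 ≠ 1, so 69 has no multiplicative inverse modulo 237.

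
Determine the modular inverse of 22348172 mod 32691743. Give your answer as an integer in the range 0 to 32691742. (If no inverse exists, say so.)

Euclidean algorithm on 32691743, 22348172:
32691743 = 1·22348172 + 10343571
22348172 = 2·10343571 + 1661030
10343571 = 6·1661030 + 377391
1661030 = 4·377391 + 151466
377391 = 2·151466 + 74459
151466 = 2·74459 + 2548
74459 = 29·2548 + 567
2548 = 4·567 + 280
567 = 2·280 + 7
280 = 40·7 + 0
gcd(22348172, 32691743) = 7 ≠ 1, so 22348172 has no multiplicative inverse modulo 32691743.

no inverse exists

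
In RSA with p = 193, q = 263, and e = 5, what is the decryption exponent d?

φ(n) = (p−1)(q−1) = 192·262 = 50304.
Need d with 5·d ≡ 1 (mod 50304). Apply the extended Euclidean algorithm:
50304 = 10060*5 + 4
5 = 1*4 + 1
4 = 4*1 + 0
Back-substitute:
1 = 5 − 4
1 = −50304 + 10061·5
So 5·10061 ≡ 1 (mod 50304), hence d = 10061.

10061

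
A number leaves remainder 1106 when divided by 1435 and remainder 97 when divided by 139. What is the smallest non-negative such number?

39851

Write x = 1106 + 1435·k. Then 1435·k ≡ 97 − 1106 ≡ 103 (mod 139).
Need 1435⁻¹ mod 139. Extended Euclid on (139, 45):
139 = 3×45 + 4
45 = 11×4 + 1
4 = 4×1 + 0
Back-substitute:
1 = 45 − 11·4
1 = −11·139 + 34·45
1435⁻¹ ≡ 34 (mod 139), so k ≡ 34·103 ≡ 27 (mod 139).
x = 1106 + 1435·27 = 39851.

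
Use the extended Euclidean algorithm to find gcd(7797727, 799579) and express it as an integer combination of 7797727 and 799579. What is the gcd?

1

Repeated division:
7797727 = 9×799579 + 601516
799579 = 1×601516 + 198063
601516 = 3×198063 + 7327
198063 = 27×7327 + 234
7327 = 31×234 + 73
234 = 3×73 + 15
73 = 4×15 + 13
15 = 1×13 + 2
13 = 6×2 + 1
2 = 2×1 + 0
gcd(7797727, 799579) = 1.
Express as a combination:
1 = 13 − 6·2
1 = −6·15 + 7·13
1 = 7·73 − 34·15
1 = −34·234 + 109·73
1 = 109·7327 − 3413·234
1 = −3413·198063 + 92260·7327
1 = 92260·601516 − 280193·198063
1 = −280193·799579 + 372453·601516
1 = 372453·7797727 − 3632270·799579
So 1 = (372453)·7797727 + (-3632270)·799579.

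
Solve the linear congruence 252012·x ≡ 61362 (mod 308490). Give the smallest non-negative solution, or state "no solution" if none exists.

25081

First find gcd(252012, 308490):
308490 = 1×252012 + 56478
252012 = 4×56478 + 26100
56478 = 2×26100 + 4278
26100 = 6×4278 + 432
4278 = 9×432 + 390
432 = 1×390 + 42
390 = 9×42 + 12
42 = 3×12 + 6
12 = 2×6 + 0
gcd = 6 and 6 | 61362, so solutions exist. Divide through by 6: 42002x ≡ 10227 (mod 51415).
Now find 42002⁻¹ mod 51415:
51415 = 1·42002 + 9413
42002 = 4·9413 + 4350
9413 = 2·4350 + 713
4350 = 6·713 + 72
713 = 9·72 + 65
72 = 1·65 + 7
65 = 9·7 + 2
7 = 3·2 + 1
2 = 2·1 + 0
Back-substitute:
1 = 7 − 3·2
1 = −3·65 + 28·7
1 = 28·72 − 31·65
1 = −31·713 + 307·72
1 = 307·4350 − 1873·713
1 = −1873·9413 + 4053·4350
1 = 4053·42002 − 18085·9413
1 = −18085·51415 + 22138·42002
So 42002⁻¹ ≡ 22138 (mod 51415).
Then x ≡ 22138·10227 ≡ 25081 (mod 51415); the smallest non-negative solution is x = 25081.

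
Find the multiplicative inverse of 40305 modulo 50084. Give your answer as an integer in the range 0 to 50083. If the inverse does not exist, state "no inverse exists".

12005

Apply the Euclidean algorithm to 50084 and 40305:
50084 = 1*40305 + 9779
40305 = 4*9779 + 1189
9779 = 8*1189 + 267
1189 = 4*267 + 121
267 = 2*121 + 25
121 = 4*25 + 21
25 = 1*21 + 4
21 = 5*4 + 1
4 = 4*1 + 0
gcd = 1, so the inverse exists. Back-substitute:
1 = 21 − 5·4
1 = −5·25 + 6·21
1 = 6·121 − 29·25
1 = −29·267 + 64·121
1 = 64·1189 − 285·267
1 = −285·9779 + 2344·1189
1 = 2344·40305 − 9661·9779
1 = −9661·50084 + 12005·40305
So 40305·12005 ≡ 1 (mod 50084).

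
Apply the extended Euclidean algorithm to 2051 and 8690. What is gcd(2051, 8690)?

Euclidean algorithm:
8690 = 4×2051 + 486
2051 = 4×486 + 107
486 = 4×107 + 58
107 = 1×58 + 49
58 = 1×49 + 9
49 = 5×9 + 4
9 = 2×4 + 1
4 = 4×1 + 0
gcd(2051, 8690) = 1.
Express as a combination:
1 = 9 − 2·4
1 = −2·49 + 11·9
1 = 11·58 − 13·49
1 = −13·107 + 24·58
1 = 24·486 − 109·107
1 = −109·2051 + 460·486
1 = 460·8690 − 1949·2051
So 1 = (460)·8690 + (-1949)·2051.

1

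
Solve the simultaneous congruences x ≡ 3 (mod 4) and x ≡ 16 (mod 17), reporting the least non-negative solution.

Write x = 3 + 4·k. Then 4·k ≡ 16 − 3 ≡ 13 (mod 17).
Need 4⁻¹ mod 17. Extended Euclid on (17, 4):
17 = 4*4 + 1
4 = 4*1 + 0
Back-substitute:
1 = 17 − 4·4
4⁻¹ ≡ 13 (mod 17), so k ≡ 13·13 ≡ 16 (mod 17).
x = 3 + 4·16 = 67.

67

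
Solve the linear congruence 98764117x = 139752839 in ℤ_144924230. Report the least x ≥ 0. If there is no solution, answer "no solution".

117911437

First find gcd(98764117, 144924230):
144924230 = 1·98764117 + 46160113
98764117 = 2·46160113 + 6443891
46160113 = 7·6443891 + 1052876
6443891 = 6·1052876 + 126635
1052876 = 8·126635 + 39796
126635 = 3·39796 + 7247
39796 = 5·7247 + 3561
7247 = 2·3561 + 125
3561 = 28·125 + 61
125 = 2·61 + 3
61 = 20·3 + 1
3 = 3·1 + 0
gcd = 1, so a unique solution mod 144924230 exists.
Back-substitute for the Bézout coefficients:
1 = 61 − 20·3
1 = −20·125 + 41·61
1 = 41·3561 − 1168·125
1 = −1168·7247 + 2377·3561
1 = 2377·39796 − 13053·7247
1 = −13053·126635 + 41536·39796
1 = 41536·1052876 − 345341·126635
1 = −345341·6443891 + 2113582·1052876
1 = 2113582·46160113 − 15140415·6443891
1 = −15140415·98764117 + 32394412·46160113
1 = 32394412·144924230 − 47534827·98764117
So 98764117·(-47534827) ≡ 1 (mod 144924230), giving 98764117⁻¹ ≡ 97389403.
x ≡ 98764117⁻¹·139752839 ≡ 97389403·139752839 ≡ 117911437 (mod 144924230).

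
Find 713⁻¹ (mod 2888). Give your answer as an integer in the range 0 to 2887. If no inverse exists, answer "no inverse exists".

401

gcd(2888, 713) by repeated division:
2888 = 4*713 + 36
713 = 19*36 + 29
36 = 1*29 + 7
29 = 4*7 + 1
7 = 7*1 + 0
The gcd is 1. Working backward:
1 = 29 − 4·7
1 = −4·36 + 5·29
1 = 5·713 − 99·36
1 = −99·2888 + 401·713
So 713·401 ≡ 1 (mod 2888).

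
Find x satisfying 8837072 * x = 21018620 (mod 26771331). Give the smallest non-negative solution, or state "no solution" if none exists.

3120841

First find gcd(8837072, 26771331):
26771331 = 3·8837072 + 260115
8837072 = 33·260115 + 253277
260115 = 1·253277 + 6838
253277 = 37·6838 + 271
6838 = 25·271 + 63
271 = 4·63 + 19
63 = 3·19 + 6
19 = 3·6 + 1
6 = 6·1 + 0
gcd = 1, so a unique solution mod 26771331 exists.
Back-substitute for the Bézout coefficients:
1 = 19 − 3·6
1 = −3·63 + 10·19
1 = 10·271 − 43·63
1 = −43·6838 + 1085·271
1 = 1085·253277 − 40188·6838
1 = −40188·260115 + 41273·253277
1 = 41273·8837072 − 1402197·260115
1 = −1402197·26771331 + 4247864·8837072
So 8837072·(4247864) ≡ 1 (mod 26771331), giving 8837072⁻¹ ≡ 4247864.
x ≡ 8837072⁻¹·21018620 ≡ 4247864·21018620 ≡ 3120841 (mod 26771331).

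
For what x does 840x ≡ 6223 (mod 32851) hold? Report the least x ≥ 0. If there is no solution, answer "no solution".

4192

First find gcd(840, 32851):
32851 = 39×840 + 91
840 = 9×91 + 21
91 = 4×21 + 7
21 = 3×7 + 0
gcd = 7 and 7 | 6223, so solutions exist. Divide through by 7: 120x ≡ 889 (mod 4693).
Now find 120⁻¹ mod 4693:
4693 = 39×120 + 13
120 = 9×13 + 3
13 = 4×3 + 1
3 = 3×1 + 0
Back-substitute:
1 = 13 − 4·3
1 = −4·120 + 37·13
1 = 37·4693 − 1447·120
So 120·(-1447) ≡ 1 (mod 4693), i.e. 120⁻¹ ≡ 3246.
Then x ≡ 3246·889 ≡ 4192 (mod 4693); the smallest non-negative solution is x = 4192.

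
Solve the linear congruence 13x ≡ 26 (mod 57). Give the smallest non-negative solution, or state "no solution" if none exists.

First find gcd(13, 57):
57 = 4×13 + 5
13 = 2×5 + 3
5 = 1×3 + 2
3 = 1×2 + 1
2 = 2×1 + 0
gcd = 1, so a unique solution mod 57 exists.
Back-substitute for the Bézout coefficients:
1 = 3 − 2
1 = −5 + 2·3
1 = 2·13 − 5·5
1 = −5·57 + 22·13
So 13·(22) ≡ 1 (mod 57), giving 13⁻¹ ≡ 22.
x ≡ 13⁻¹·26 ≡ 22·26 ≡ 2 (mod 57).

2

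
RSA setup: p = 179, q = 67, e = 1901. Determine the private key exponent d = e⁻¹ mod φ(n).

φ(n) = (p−1)(q−1) = 178·66 = 11748.
Need d with 1901·d ≡ 1 (mod 11748). Apply the extended Euclidean algorithm:
11748 = 6·1901 + 342
1901 = 5·342 + 191
342 = 1·191 + 151
191 = 1·151 + 40
151 = 3·40 + 31
40 = 1·31 + 9
31 = 3·9 + 4
9 = 2·4 + 1
4 = 4·1 + 0
Back-substitute:
1 = 9 − 2·4
1 = −2·31 + 7·9
1 = 7·40 − 9·31
1 = −9·151 + 34·40
1 = 34·191 − 43·151
1 = −43·342 + 77·191
1 = 77·1901 − 428·342
1 = −428·11748 + 2645·1901
So 1901·2645 ≡ 1 (mod 11748), hence d = 2645.

2645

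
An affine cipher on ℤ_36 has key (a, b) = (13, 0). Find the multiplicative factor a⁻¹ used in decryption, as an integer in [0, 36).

25

Run Euclid on (36, 13):
36 = 2*13 + 10
13 = 1*10 + 3
10 = 3*3 + 1
3 = 3*1 + 0
Since gcd(13, 36) = 1, back-substitute to write 1 as a combination:
1 = 10 − 3·3
1 = −3·13 + 4·10
1 = 4·36 − 11·13
Thus 13·(-11) ≡ 1 (mod 36); reducing, -11 mod 36 = 25.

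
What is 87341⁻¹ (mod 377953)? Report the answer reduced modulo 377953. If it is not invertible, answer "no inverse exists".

Apply the Euclidean algorithm to 377953 and 87341:
377953 = 4*87341 + 28589
87341 = 3*28589 + 1574
28589 = 18*1574 + 257
1574 = 6*257 + 32
257 = 8*32 + 1
32 = 32*1 + 0
The gcd is 1. Working backward:
1 = 257 − 8·32
1 = −8·1574 + 49·257
1 = 49·28589 − 890·1574
1 = −890·87341 + 2719·28589
1 = 2719·377953 − 11766·87341
So 87341·(-11766) ≡ 1 (mod 377953), and -11766 ≡ 366187 (mod 377953).

366187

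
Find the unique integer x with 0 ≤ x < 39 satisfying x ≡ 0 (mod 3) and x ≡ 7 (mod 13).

Write x = 0 + 3·k. Then 3·k ≡ 7 − 0 ≡ 7 (mod 13).
Need 3⁻¹ mod 13. Extended Euclid on (13, 3):
13 = 4×3 + 1
3 = 3×1 + 0
Back-substitute:
1 = 13 − 4·3
3⁻¹ ≡ 9 (mod 13), so k ≡ 9·7 ≡ 11 (mod 13).
x = 0 + 3·11 = 33.

33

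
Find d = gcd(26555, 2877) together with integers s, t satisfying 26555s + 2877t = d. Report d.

1

Euclidean algorithm:
26555 = 9*2877 + 662
2877 = 4*662 + 229
662 = 2*229 + 204
229 = 1*204 + 25
204 = 8*25 + 4
25 = 6*4 + 1
4 = 4*1 + 0
gcd(26555, 2877) = 1.
Express as a combination:
1 = 25 − 6·4
1 = −6·204 + 49·25
1 = 49·229 − 55·204
1 = −55·662 + 159·229
1 = 159·2877 − 691·662
1 = −691·26555 + 6378·2877
So 1 = (-691)·26555 + (6378)·2877.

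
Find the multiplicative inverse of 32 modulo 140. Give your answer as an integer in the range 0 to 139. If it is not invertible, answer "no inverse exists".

no inverse exists

Euclidean algorithm on 140, 32:
140 = 4×32 + 12
32 = 2×12 + 8
12 = 1×8 + 4
8 = 2×4 + 0
gcd(32, 140) = 4 ≠ 1, so 32 has no multiplicative inverse modulo 140.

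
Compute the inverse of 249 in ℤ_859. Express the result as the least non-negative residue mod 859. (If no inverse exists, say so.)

Extended Euclidean algorithm:
859 = 3·249 + 112
249 = 2·112 + 25
112 = 4·25 + 12
25 = 2·12 + 1
12 = 12·1 + 0
The gcd is 1. Working backward:
1 = 25 − 2·12
1 = −2·112 + 9·25
1 = 9·249 − 20·112
1 = −20·859 + 69·249
So 249·69 ≡ 1 (mod 859).

69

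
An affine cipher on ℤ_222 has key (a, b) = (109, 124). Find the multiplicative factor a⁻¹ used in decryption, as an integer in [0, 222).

55

Extended Euclidean algorithm:
222 = 2*109 + 4
109 = 27*4 + 1
4 = 4*1 + 0
The gcd is 1. Working backward:
1 = 109 − 27·4
1 = −27·222 + 55·109
So 109·55 ≡ 1 (mod 222).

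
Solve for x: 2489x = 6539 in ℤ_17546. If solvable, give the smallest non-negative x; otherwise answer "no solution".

First find gcd(2489, 17546):
17546 = 7·2489 + 123
2489 = 20·123 + 29
123 = 4·29 + 7
29 = 4·7 + 1
7 = 7·1 + 0
gcd = 1, so a unique solution mod 17546 exists.
Back-substitute for the Bézout coefficients:
1 = 29 − 4·7
1 = −4·123 + 17·29
1 = 17·2489 − 344·123
1 = −344·17546 + 2425·2489
So 2489·(2425) ≡ 1 (mod 17546), giving 2489⁻¹ ≡ 2425.
x ≡ 2489⁻¹·6539 ≡ 2425·6539 ≡ 13037 (mod 17546).

13037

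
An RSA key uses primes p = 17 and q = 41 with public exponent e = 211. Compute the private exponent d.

φ(n) = (p−1)(q−1) = 16·40 = 640.
Need d with 211·d ≡ 1 (mod 640). Apply the extended Euclidean algorithm:
640 = 3×211 + 7
211 = 30×7 + 1
7 = 7×1 + 0
Back-substitute:
1 = 211 − 30·7
1 = −30·640 + 91·211
So 211·91 ≡ 1 (mod 640), hence d = 91.

91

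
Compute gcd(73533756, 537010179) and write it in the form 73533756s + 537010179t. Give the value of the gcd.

Repeated division:
537010179 = 7*73533756 + 22273887
73533756 = 3*22273887 + 6712095
22273887 = 3*6712095 + 2137602
6712095 = 3*2137602 + 299289
2137602 = 7*299289 + 42579
299289 = 7*42579 + 1236
42579 = 34*1236 + 555
1236 = 2*555 + 126
555 = 4*126 + 51
126 = 2*51 + 24
51 = 2*24 + 3
24 = 8*3 + 0
gcd(73533756, 537010179) = 3.
Express as a combination:
3 = 51 − 2·24
3 = −2·126 + 5·51
3 = 5·555 − 22·126
3 = −22·1236 + 49·555
3 = 49·42579 − 1688·1236
3 = −1688·299289 + 11865·42579
3 = 11865·2137602 − 84743·299289
3 = −84743·6712095 + 266094·2137602
3 = 266094·22273887 − 883025·6712095
3 = −883025·73533756 + 2915169·22273887
3 = 2915169·537010179 − 21289208·73533756
So 3 = (2915169)·537010179 + (-21289208)·73533756.

3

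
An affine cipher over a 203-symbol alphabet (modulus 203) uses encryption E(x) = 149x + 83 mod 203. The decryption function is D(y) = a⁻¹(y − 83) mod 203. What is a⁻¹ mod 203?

109

gcd(203, 149) by repeated division:
203 = 1*149 + 54
149 = 2*54 + 41
54 = 1*41 + 13
41 = 3*13 + 2
13 = 6*2 + 1
2 = 2*1 + 0
gcd = 1, so the inverse exists. Back-substitute:
1 = 13 − 6·2
1 = −6·41 + 19·13
1 = 19·54 − 25·41
1 = −25·149 + 69·54
1 = 69·203 − 94·149
So 149·(-94) ≡ 1 (mod 203), and -94 ≡ 109 (mod 203).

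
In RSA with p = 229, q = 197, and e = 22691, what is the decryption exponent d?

φ(n) = (p−1)(q−1) = 228·196 = 44688.
Need d with 22691·d ≡ 1 (mod 44688). Apply the extended Euclidean algorithm:
44688 = 1·22691 + 21997
22691 = 1·21997 + 694
21997 = 31·694 + 483
694 = 1·483 + 211
483 = 2·211 + 61
211 = 3·61 + 28
61 = 2·28 + 5
28 = 5·5 + 3
5 = 1·3 + 2
3 = 1·2 + 1
2 = 2·1 + 0
Back-substitute:
1 = 3 − 2
1 = −5 + 2·3
1 = 2·28 − 11·5
1 = −11·61 + 24·28
1 = 24·211 − 83·61
1 = −83·483 + 190·211
1 = 190·694 − 273·483
1 = −273·21997 + 8653·694
1 = 8653·22691 − 8926·21997
1 = −8926·44688 + 17579·22691
So 22691·17579 ≡ 1 (mod 44688), hence d = 17579.

17579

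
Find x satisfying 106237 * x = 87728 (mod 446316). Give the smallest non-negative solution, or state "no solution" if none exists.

142016

First find gcd(106237, 446316):
446316 = 4×106237 + 21368
106237 = 4×21368 + 20765
21368 = 1×20765 + 603
20765 = 34×603 + 263
603 = 2×263 + 77
263 = 3×77 + 32
77 = 2×32 + 13
32 = 2×13 + 6
13 = 2×6 + 1
6 = 6×1 + 0
gcd = 1, so a unique solution mod 446316 exists.
Back-substitute for the Bézout coefficients:
1 = 13 − 2·6
1 = −2·32 + 5·13
1 = 5·77 − 12·32
1 = −12·263 + 41·77
1 = 41·603 − 94·263
1 = −94·20765 + 3237·603
1 = 3237·21368 − 3331·20765
1 = −3331·106237 + 16561·21368
1 = 16561·446316 − 69575·106237
So 106237·(-69575) ≡ 1 (mod 446316), giving 106237⁻¹ ≡ 376741.
x ≡ 106237⁻¹·87728 ≡ 376741·87728 ≡ 142016 (mod 446316).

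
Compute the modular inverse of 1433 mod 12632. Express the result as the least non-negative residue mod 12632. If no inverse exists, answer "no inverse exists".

Run Euclid on (12632, 1433):
12632 = 8*1433 + 1168
1433 = 1*1168 + 265
1168 = 4*265 + 108
265 = 2*108 + 49
108 = 2*49 + 10
49 = 4*10 + 9
10 = 1*9 + 1
9 = 9*1 + 0
The gcd is 1. Working backward:
1 = 10 − 9
1 = −49 + 5·10
1 = 5·108 − 11·49
1 = −11·265 + 27·108
1 = 27·1168 − 119·265
1 = −119·1433 + 146·1168
1 = 146·12632 − 1287·1433
Thus 1433·(-1287) ≡ 1 (mod 12632); reducing, -1287 mod 12632 = 11345.

11345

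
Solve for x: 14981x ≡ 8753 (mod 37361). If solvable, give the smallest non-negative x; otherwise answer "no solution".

20655

First find gcd(14981, 37361):
37361 = 2·14981 + 7399
14981 = 2·7399 + 183
7399 = 40·183 + 79
183 = 2·79 + 25
79 = 3·25 + 4
25 = 6·4 + 1
4 = 4·1 + 0
gcd = 1, so a unique solution mod 37361 exists.
Back-substitute for the Bézout coefficients:
1 = 25 − 6·4
1 = −6·79 + 19·25
1 = 19·183 − 44·79
1 = −44·7399 + 1779·183
1 = 1779·14981 − 3602·7399
1 = −3602·37361 + 8983·14981
So 14981·(8983) ≡ 1 (mod 37361), giving 14981⁻¹ ≡ 8983.
x ≡ 14981⁻¹·8753 ≡ 8983·8753 ≡ 20655 (mod 37361).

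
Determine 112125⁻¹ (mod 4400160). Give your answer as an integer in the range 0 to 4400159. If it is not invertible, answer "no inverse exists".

Euclidean algorithm on 4400160, 112125:
4400160 = 39*112125 + 27285
112125 = 4*27285 + 2985
27285 = 9*2985 + 420
2985 = 7*420 + 45
420 = 9*45 + 15
45 = 3*15 + 0
The gcd is 15, not 1, hence no inverse exists.

no inverse exists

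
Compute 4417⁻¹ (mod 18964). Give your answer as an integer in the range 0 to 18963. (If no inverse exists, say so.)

gcd(18964, 4417) by repeated division:
18964 = 4*4417 + 1296
4417 = 3*1296 + 529
1296 = 2*529 + 238
529 = 2*238 + 53
238 = 4*53 + 26
53 = 2*26 + 1
26 = 26*1 + 0
gcd = 1, so the inverse exists. Back-substitute:
1 = 53 − 2·26
1 = −2·238 + 9·53
1 = 9·529 − 20·238
1 = −20·1296 + 49·529
1 = 49·4417 − 167·1296
1 = −167·18964 + 717·4417
So 4417·717 ≡ 1 (mod 18964).

717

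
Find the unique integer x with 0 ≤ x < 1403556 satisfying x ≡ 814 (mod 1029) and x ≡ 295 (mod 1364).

Write x = 814 + 1029·k. Then 1029·k ≡ 295 − 814 ≡ 845 (mod 1364).
Need 1029⁻¹ mod 1364. Extended Euclid on (1364, 1029):
1364 = 1·1029 + 335
1029 = 3·335 + 24
335 = 13·24 + 23
24 = 1·23 + 1
23 = 23·1 + 0
Back-substitute:
1 = 24 − 23
1 = −335 + 14·24
1 = 14·1029 − 43·335
1 = −43·1364 + 57·1029
1029⁻¹ ≡ 57 (mod 1364), so k ≡ 57·845 ≡ 425 (mod 1364).
x = 814 + 1029·425 = 438139.

438139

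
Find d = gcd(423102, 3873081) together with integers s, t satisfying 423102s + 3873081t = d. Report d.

Apply Euclid's algorithm to 3873081 and 423102:
3873081 = 9*423102 + 65163
423102 = 6*65163 + 32124
65163 = 2*32124 + 915
32124 = 35*915 + 99
915 = 9*99 + 24
99 = 4*24 + 3
24 = 8*3 + 0
gcd(423102, 3873081) = 3.
Working backward:
3 = 99 − 4·24
3 = −4·915 + 37·99
3 = 37·32124 − 1299·915
3 = −1299·65163 + 2635·32124
3 = 2635·423102 − 17109·65163
3 = −17109·3873081 + 156616·423102
So 3 = (-17109)·3873081 + (156616)·423102.

3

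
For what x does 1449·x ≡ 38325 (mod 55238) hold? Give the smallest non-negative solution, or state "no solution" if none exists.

827

First find gcd(1449, 55238):
55238 = 38·1449 + 176
1449 = 8·176 + 41
176 = 4·41 + 12
41 = 3·12 + 5
12 = 2·5 + 2
5 = 2·2 + 1
2 = 2·1 + 0
gcd = 1, so a unique solution mod 55238 exists.
Back-substitute for the Bézout coefficients:
1 = 5 − 2·2
1 = −2·12 + 5·5
1 = 5·41 − 17·12
1 = −17·176 + 73·41
1 = 73·1449 − 601·176
1 = −601·55238 + 22911·1449
So 1449·(22911) ≡ 1 (mod 55238), giving 1449⁻¹ ≡ 22911.
x ≡ 1449⁻¹·38325 ≡ 22911·38325 ≡ 827 (mod 55238).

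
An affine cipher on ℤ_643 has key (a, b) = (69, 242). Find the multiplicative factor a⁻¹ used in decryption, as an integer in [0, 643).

438

Apply the Euclidean algorithm to 643 and 69:
643 = 9×69 + 22
69 = 3×22 + 3
22 = 7×3 + 1
3 = 3×1 + 0
Since gcd(69, 643) = 1, back-substitute to write 1 as a combination:
1 = 22 − 7·3
1 = −7·69 + 22·22
1 = 22·643 − 205·69
Thus 69·(-205) ≡ 1 (mod 643); reducing, -205 mod 643 = 438.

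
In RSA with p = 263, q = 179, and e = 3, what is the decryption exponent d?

31091

φ(n) = (p−1)(q−1) = 262·178 = 46636.
Need d with 3·d ≡ 1 (mod 46636). Apply the extended Euclidean algorithm:
46636 = 15545×3 + 1
3 = 3×1 + 0
Back-substitute:
1 = 46636 − 15545·3
So 3·(-15545) ≡ 1 (mod 46636), hence d ≡ -15545 ≡ 31091 (mod 46636).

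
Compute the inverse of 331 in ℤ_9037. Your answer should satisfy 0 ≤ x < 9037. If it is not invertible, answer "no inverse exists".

gcd(9037, 331) by repeated division:
9037 = 27*331 + 100
331 = 3*100 + 31
100 = 3*31 + 7
31 = 4*7 + 3
7 = 2*3 + 1
3 = 3*1 + 0
gcd = 1, so the inverse exists. Back-substitute:
1 = 7 − 2·3
1 = −2·31 + 9·7
1 = 9·100 − 29·31
1 = −29·331 + 96·100
1 = 96·9037 − 2621·331
Hence 331⁻¹ ≡ -2621 ≡ 6416 (mod 9037).

6416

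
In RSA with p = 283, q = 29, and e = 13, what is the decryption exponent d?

φ(n) = (p−1)(q−1) = 282·28 = 7896.
Need d with 13·d ≡ 1 (mod 7896). Apply the extended Euclidean algorithm:
7896 = 607·13 + 5
13 = 2·5 + 3
5 = 1·3 + 2
3 = 1·2 + 1
2 = 2·1 + 0
Back-substitute:
1 = 3 − 2
1 = −5 + 2·3
1 = 2·13 − 5·5
1 = −5·7896 + 3037·13
So 13·3037 ≡ 1 (mod 7896), hence d = 3037.

3037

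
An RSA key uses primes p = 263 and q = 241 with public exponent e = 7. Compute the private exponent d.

8983

φ(n) = (p−1)(q−1) = 262·240 = 62880.
Need d with 7·d ≡ 1 (mod 62880). Apply the extended Euclidean algorithm:
62880 = 8982*7 + 6
7 = 1*6 + 1
6 = 6*1 + 0
Back-substitute:
1 = 7 − 6
1 = −62880 + 8983·7
So 7·8983 ≡ 1 (mod 62880), hence d = 8983.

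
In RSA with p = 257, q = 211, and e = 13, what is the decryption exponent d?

φ(n) = (p−1)(q−1) = 256·210 = 53760.
Need d with 13·d ≡ 1 (mod 53760). Apply the extended Euclidean algorithm:
53760 = 4135·13 + 5
13 = 2·5 + 3
5 = 1·3 + 2
3 = 1·2 + 1
2 = 2·1 + 0
Back-substitute:
1 = 3 − 2
1 = −5 + 2·3
1 = 2·13 − 5·5
1 = −5·53760 + 20677·13
So 13·20677 ≡ 1 (mod 53760), hence d = 20677.

20677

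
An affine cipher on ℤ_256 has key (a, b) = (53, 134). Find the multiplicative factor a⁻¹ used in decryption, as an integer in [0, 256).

29

gcd(256, 53) by repeated division:
256 = 4·53 + 44
53 = 1·44 + 9
44 = 4·9 + 8
9 = 1·8 + 1
8 = 8·1 + 0
The gcd is 1. Working backward:
1 = 9 − 8
1 = −44 + 5·9
1 = 5·53 − 6·44
1 = −6·256 + 29·53
So 53·29 ≡ 1 (mod 256).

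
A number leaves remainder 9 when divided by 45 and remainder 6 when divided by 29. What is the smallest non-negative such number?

1224

Write x = 9 + 45·k. Then 45·k ≡ 6 − 9 ≡ 26 (mod 29).
Need 45⁻¹ mod 29. Extended Euclid on (29, 16):
29 = 1×16 + 13
16 = 1×13 + 3
13 = 4×3 + 1
3 = 3×1 + 0
Back-substitute:
1 = 13 − 4·3
1 = −4·16 + 5·13
1 = 5·29 − 9·16
45⁻¹ ≡ 20 (mod 29), so k ≡ 20·26 ≡ 27 (mod 29).
x = 9 + 45·27 = 1224.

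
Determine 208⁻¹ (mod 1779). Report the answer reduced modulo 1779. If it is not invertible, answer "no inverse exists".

Apply the Euclidean algorithm to 1779 and 208:
1779 = 8·208 + 115
208 = 1·115 + 93
115 = 1·93 + 22
93 = 4·22 + 5
22 = 4·5 + 2
5 = 2·2 + 1
2 = 2·1 + 0
gcd = 1, so the inverse exists. Back-substitute:
1 = 5 − 2·2
1 = −2·22 + 9·5
1 = 9·93 − 38·22
1 = −38·115 + 47·93
1 = 47·208 − 85·115
1 = −85·1779 + 727·208
So 208·727 ≡ 1 (mod 1779).

727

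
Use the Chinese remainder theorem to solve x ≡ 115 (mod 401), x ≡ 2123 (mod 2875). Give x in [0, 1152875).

324123

Write x = 115 + 401·k. Then 401·k ≡ 2123 − 115 ≡ 2008 (mod 2875).
Need 401⁻¹ mod 2875. Extended Euclid on (2875, 401):
2875 = 7·401 + 68
401 = 5·68 + 61
68 = 1·61 + 7
61 = 8·7 + 5
7 = 1·5 + 2
5 = 2·2 + 1
2 = 2·1 + 0
Back-substitute:
1 = 5 − 2·2
1 = −2·7 + 3·5
1 = 3·61 − 26·7
1 = −26·68 + 29·61
1 = 29·401 − 171·68
1 = −171·2875 + 1226·401
401⁻¹ ≡ 1226 (mod 2875), so k ≡ 1226·2008 ≡ 808 (mod 2875).
x = 115 + 401·808 = 324123.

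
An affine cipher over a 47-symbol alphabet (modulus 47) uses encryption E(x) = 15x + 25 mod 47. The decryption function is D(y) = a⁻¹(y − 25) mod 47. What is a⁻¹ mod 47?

22

Run Euclid on (47, 15):
47 = 3·15 + 2
15 = 7·2 + 1
2 = 2·1 + 0
Since gcd(15, 47) = 1, back-substitute to write 1 as a combination:
1 = 15 − 7·2
1 = −7·47 + 22·15
So 15·22 ≡ 1 (mod 47).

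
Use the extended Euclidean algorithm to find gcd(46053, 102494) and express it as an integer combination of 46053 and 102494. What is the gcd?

7

Euclidean algorithm:
102494 = 2×46053 + 10388
46053 = 4×10388 + 4501
10388 = 2×4501 + 1386
4501 = 3×1386 + 343
1386 = 4×343 + 14
343 = 24×14 + 7
14 = 2×7 + 0
gcd(46053, 102494) = 7.
Back-substituting:
7 = 343 − 24·14
7 = −24·1386 + 97·343
7 = 97·4501 − 315·1386
7 = −315·10388 + 727·4501
7 = 727·46053 − 3223·10388
7 = −3223·102494 + 7173·46053
So 7 = (-3223)·102494 + (7173)·46053.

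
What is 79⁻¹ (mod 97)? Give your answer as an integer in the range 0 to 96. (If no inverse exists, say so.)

Apply the Euclidean algorithm to 97 and 79:
97 = 1*79 + 18
79 = 4*18 + 7
18 = 2*7 + 4
7 = 1*4 + 3
4 = 1*3 + 1
3 = 3*1 + 0
Since gcd(79, 97) = 1, back-substitute to write 1 as a combination:
1 = 4 − 3
1 = −7 + 2·4
1 = 2·18 − 5·7
1 = −5·79 + 22·18
1 = 22·97 − 27·79
So 79·(-27) ≡ 1 (mod 97), and -27 ≡ 70 (mod 97).

70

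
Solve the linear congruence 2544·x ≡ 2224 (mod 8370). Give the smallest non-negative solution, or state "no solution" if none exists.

gcd(2544, 8370):
8370 = 3×2544 + 738
2544 = 3×738 + 330
738 = 2×330 + 78
330 = 4×78 + 18
78 = 4×18 + 6
18 = 3×6 + 0
gcd = 6, but 6 ∤ 2224, so the congruence has no solution.

no solution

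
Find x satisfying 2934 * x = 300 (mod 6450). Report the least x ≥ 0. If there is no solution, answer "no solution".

First find gcd(2934, 6450):
6450 = 2·2934 + 582
2934 = 5·582 + 24
582 = 24·24 + 6
24 = 4·6 + 0
gcd = 6 and 6 | 300, so solutions exist. Divide through by 6: 489x ≡ 50 (mod 1075).
Now find 489⁻¹ mod 1075:
1075 = 2·489 + 97
489 = 5·97 + 4
97 = 24·4 + 1
4 = 4·1 + 0
Back-substitute:
1 = 97 − 24·4
1 = −24·489 + 121·97
1 = 121·1075 − 266·489
So 489·(-266) ≡ 1 (mod 1075), i.e. 489⁻¹ ≡ 809.
Then x ≡ 809·50 ≡ 675 (mod 1075); the smallest non-negative solution is x = 675.

675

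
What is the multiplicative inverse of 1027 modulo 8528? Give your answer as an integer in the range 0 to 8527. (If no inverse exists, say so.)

no inverse exists

Euclidean algorithm on 8528, 1027:
8528 = 8×1027 + 312
1027 = 3×312 + 91
312 = 3×91 + 39
91 = 2×39 + 13
39 = 3×13 + 0
Since gcd = 13 > 1, 1027 is not a unit mod 8528.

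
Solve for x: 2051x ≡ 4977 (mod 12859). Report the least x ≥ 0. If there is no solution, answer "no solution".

1783

First find gcd(2051, 12859):
12859 = 6*2051 + 553
2051 = 3*553 + 392
553 = 1*392 + 161
392 = 2*161 + 70
161 = 2*70 + 21
70 = 3*21 + 7
21 = 3*7 + 0
gcd = 7 and 7 | 4977, so solutions exist. Divide through by 7: 293x ≡ 711 (mod 1837).
Now find 293⁻¹ mod 1837:
1837 = 6*293 + 79
293 = 3*79 + 56
79 = 1*56 + 23
56 = 2*23 + 10
23 = 2*10 + 3
10 = 3*3 + 1
3 = 3*1 + 0
Back-substitute:
1 = 10 − 3·3
1 = −3·23 + 7·10
1 = 7·56 − 17·23
1 = −17·79 + 24·56
1 = 24·293 − 89·79
1 = −89·1837 + 558·293
So 293⁻¹ ≡ 558 (mod 1837).
Then x ≡ 558·711 ≡ 1783 (mod 1837); the smallest non-negative solution is x = 1783.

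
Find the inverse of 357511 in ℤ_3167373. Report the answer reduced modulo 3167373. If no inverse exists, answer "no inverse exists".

Compute gcd(357511, 3167373):
3167373 = 8·357511 + 307285
357511 = 1·307285 + 50226
307285 = 6·50226 + 5929
50226 = 8·5929 + 2794
5929 = 2·2794 + 341
2794 = 8·341 + 66
341 = 5·66 + 11
66 = 6·11 + 0
The gcd is 11, not 1, hence no inverse exists.

no inverse exists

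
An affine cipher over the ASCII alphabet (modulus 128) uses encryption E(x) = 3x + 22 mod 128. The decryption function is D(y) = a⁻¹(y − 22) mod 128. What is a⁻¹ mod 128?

43

Apply the Euclidean algorithm to 128 and 3:
128 = 42·3 + 2
3 = 1·2 + 1
2 = 2·1 + 0
The gcd is 1. Working backward:
1 = 3 − 2
1 = −128 + 43·3
So 3·43 ≡ 1 (mod 128).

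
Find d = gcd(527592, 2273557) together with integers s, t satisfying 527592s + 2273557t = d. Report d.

13

Euclidean algorithm:
2273557 = 4·527592 + 163189
527592 = 3·163189 + 38025
163189 = 4·38025 + 11089
38025 = 3·11089 + 4758
11089 = 2·4758 + 1573
4758 = 3·1573 + 39
1573 = 40·39 + 13
39 = 3·13 + 0
gcd(527592, 2273557) = 13.
Express as a combination:
13 = 1573 − 40·39
13 = −40·4758 + 121·1573
13 = 121·11089 − 282·4758
13 = −282·38025 + 967·11089
13 = 967·163189 − 4150·38025
13 = −4150·527592 + 13417·163189
13 = 13417·2273557 − 57818·527592
So 13 = (13417)·2273557 + (-57818)·527592.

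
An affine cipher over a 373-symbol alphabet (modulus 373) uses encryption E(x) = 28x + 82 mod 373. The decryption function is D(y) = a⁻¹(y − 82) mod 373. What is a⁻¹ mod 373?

gcd(373, 28) by repeated division:
373 = 13·28 + 9
28 = 3·9 + 1
9 = 9·1 + 0
The gcd is 1. Working backward:
1 = 28 − 3·9
1 = −3·373 + 40·28
So 28·40 ≡ 1 (mod 373).

40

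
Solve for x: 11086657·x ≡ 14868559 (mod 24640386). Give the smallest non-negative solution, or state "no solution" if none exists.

First find gcd(11086657, 24640386):
24640386 = 2*11086657 + 2467072
11086657 = 4*2467072 + 1218369
2467072 = 2*1218369 + 30334
1218369 = 40*30334 + 5009
30334 = 6*5009 + 280
5009 = 17*280 + 249
280 = 1*249 + 31
249 = 8*31 + 1
31 = 31*1 + 0
gcd = 1, so a unique solution mod 24640386 exists.
Back-substitute for the Bézout coefficients:
1 = 249 − 8·31
1 = −8·280 + 9·249
1 = 9·5009 − 161·280
1 = −161·30334 + 975·5009
1 = 975·1218369 − 39161·30334
1 = −39161·2467072 + 79297·1218369
1 = 79297·11086657 − 356349·2467072
1 = −356349·24640386 + 791995·11086657
So 11086657·(791995) ≡ 1 (mod 24640386), giving 11086657⁻¹ ≡ 791995.
x ≡ 11086657⁻¹·14868559 ≡ 791995·14868559 ≡ 11433103 (mod 24640386).

11433103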